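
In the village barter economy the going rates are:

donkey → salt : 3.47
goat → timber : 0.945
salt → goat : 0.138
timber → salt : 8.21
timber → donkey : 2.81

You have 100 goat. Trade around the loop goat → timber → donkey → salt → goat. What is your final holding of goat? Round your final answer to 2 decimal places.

127.16

100 goat × 0.945 = 94.5 timber
94.5 timber × 2.81 = 265.545 donkey
265.545 donkey × 3.47 = 921.44115 salt
921.44115 salt × 0.138 = 127.1588787 goat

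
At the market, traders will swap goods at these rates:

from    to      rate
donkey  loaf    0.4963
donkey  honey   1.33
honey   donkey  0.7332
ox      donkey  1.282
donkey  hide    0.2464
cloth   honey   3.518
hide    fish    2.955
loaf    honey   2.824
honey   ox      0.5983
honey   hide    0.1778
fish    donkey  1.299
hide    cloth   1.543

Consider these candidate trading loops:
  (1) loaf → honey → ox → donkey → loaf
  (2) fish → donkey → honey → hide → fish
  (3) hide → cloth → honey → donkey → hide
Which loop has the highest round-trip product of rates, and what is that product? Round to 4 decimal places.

1.0750

(1) 2.824 × 0.5983 × 1.282 × 0.4963 = 1.07502
(2) 1.299 × 1.33 × 0.1778 × 2.955 = 0.90772
(3) 1.543 × 3.518 × 0.7332 × 0.2464 = 0.98067
Highest is cycle (1) at 1.0750 (>1, arbitrage).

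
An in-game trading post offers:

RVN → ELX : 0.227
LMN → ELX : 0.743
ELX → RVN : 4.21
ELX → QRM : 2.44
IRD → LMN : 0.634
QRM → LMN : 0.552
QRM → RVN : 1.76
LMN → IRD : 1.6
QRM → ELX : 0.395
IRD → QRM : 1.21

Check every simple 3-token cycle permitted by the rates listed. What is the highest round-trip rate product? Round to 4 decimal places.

IRD→QRM→LMN→IRD: 1.21 × 0.552 × 1.6 = 1.06867
ELX→QRM→LMN→ELX: 2.44 × 0.552 × 0.743 = 1.00073
RVN→ELX→QRM→RVN: 0.227 × 2.44 × 1.76 = 0.97483
Maximum is IRD→QRM→LMN→IRD at 1.0687; arbitrage exists.

1.0687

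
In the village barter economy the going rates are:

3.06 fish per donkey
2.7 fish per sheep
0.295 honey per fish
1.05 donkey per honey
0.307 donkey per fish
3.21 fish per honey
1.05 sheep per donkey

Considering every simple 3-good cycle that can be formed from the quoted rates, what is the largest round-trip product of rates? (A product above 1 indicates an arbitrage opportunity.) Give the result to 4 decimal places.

donkey→fish→honey→donkey: 3.06 × 0.295 × 1.05 = 0.94784
donkey→sheep→fish→donkey: 1.05 × 2.7 × 0.307 = 0.87035
Maximum is donkey→fish→honey→donkey at 0.9478; no arbitrage — every cycle loses value.

0.9478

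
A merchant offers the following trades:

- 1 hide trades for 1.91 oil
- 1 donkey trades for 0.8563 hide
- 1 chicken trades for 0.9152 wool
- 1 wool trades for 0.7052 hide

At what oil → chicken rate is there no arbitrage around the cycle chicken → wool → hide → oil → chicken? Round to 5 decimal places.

Known legs of the cycle: 0.9152 × 0.7052 × 1.91 = 1.2327121664
For no arbitrage the full-cycle product must be 1, so the missing rate is 1 / 1.2327121664 ≈ 0.8112194.

0.81122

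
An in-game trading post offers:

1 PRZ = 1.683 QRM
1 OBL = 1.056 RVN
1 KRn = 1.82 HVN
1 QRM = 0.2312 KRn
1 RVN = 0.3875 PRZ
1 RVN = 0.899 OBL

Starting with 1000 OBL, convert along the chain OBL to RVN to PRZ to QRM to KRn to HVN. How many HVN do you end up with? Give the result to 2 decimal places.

289.79

1000 OBL × 1.056 = 1056 RVN
1056 RVN × 0.3875 = 409.2 PRZ
409.2 PRZ × 1.683 = 688.6836 QRM
688.6836 QRM × 0.2312 = 159.22364832 KRn
159.22364832 KRn × 1.82 = 289.7870399424 HVN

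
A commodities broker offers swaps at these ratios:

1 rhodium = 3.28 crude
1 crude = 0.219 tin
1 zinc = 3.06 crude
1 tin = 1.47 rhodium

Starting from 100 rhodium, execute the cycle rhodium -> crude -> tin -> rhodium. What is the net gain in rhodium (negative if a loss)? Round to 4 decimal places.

100 rhodium × 3.28 = 328 crude
328 crude × 0.219 = 71.832 tin
71.832 tin × 1.47 = 105.59304 rhodium
Net change: 105.59304 − 100 = 5.59304 rhodium

5.5930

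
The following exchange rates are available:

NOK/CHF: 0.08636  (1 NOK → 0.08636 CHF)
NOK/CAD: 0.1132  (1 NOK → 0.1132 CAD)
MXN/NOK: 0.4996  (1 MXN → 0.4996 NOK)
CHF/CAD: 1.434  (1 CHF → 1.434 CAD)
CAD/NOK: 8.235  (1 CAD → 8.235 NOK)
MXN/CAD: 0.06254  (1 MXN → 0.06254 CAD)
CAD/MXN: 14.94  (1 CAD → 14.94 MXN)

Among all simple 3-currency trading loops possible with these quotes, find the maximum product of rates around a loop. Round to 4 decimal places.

NOK→CHF→CAD→NOK: 0.08636 × 1.434 × 8.235 = 1.01982
NOK→CAD→MXN→NOK: 0.1132 × 14.94 × 0.4996 = 0.84493
Maximum is NOK→CHF→CAD→NOK at 1.0198; arbitrage exists.

1.0198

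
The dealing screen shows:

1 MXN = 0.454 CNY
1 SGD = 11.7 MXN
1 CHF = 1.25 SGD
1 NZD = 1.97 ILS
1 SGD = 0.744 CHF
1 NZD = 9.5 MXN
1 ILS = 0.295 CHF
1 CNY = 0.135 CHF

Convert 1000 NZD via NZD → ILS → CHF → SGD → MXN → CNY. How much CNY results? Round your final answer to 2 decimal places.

1000 NZD × 1.97 = 1970 ILS
1970 ILS × 0.295 = 581.15 CHF
581.15 CHF × 1.25 = 726.4375 SGD
726.4375 SGD × 11.7 = 8499.31875 MXN
8499.31875 MXN × 0.454 = 3858.6907125 CNY

3858.69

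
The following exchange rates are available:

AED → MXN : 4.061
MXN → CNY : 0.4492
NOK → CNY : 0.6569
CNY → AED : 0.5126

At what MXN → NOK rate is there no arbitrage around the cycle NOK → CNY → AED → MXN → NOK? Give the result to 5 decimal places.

0.73129

Known legs of the cycle: 0.6569 × 0.5126 × 4.061 = 1.36744810334
For no arbitrage the full-cycle product must be 1, so the missing rate is 1 / 1.36744810334 ≈ 0.7312892.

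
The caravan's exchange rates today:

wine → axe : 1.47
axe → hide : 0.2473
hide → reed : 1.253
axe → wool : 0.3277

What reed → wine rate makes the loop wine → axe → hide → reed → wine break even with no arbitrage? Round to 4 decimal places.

2.1954

Known legs of the cycle: 1.47 × 0.2473 × 1.253 = 0.455504343
For no arbitrage the full-cycle product must be 1, so the missing rate is 1 / 0.455504343 ≈ 2.195369.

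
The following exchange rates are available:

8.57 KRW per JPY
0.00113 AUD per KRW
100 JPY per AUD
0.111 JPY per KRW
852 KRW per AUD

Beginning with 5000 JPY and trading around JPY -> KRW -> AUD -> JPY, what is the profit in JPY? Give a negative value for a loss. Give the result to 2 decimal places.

5000 JPY × 8.57 = 42850 KRW
42850 KRW × 0.00113 = 48.4205 AUD
48.4205 AUD × 100 = 4842.05 JPY
Net change: 4842.05 − 5000 = -157.95 JPY

-157.95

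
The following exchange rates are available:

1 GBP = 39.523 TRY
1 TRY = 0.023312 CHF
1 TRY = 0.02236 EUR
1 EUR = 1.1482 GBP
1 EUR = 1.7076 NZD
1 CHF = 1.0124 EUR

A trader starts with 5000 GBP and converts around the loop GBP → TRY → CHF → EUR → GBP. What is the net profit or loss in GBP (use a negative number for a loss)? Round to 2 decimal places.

5000 GBP × 39.523 = 197615 TRY
197615 TRY × 0.023312 = 4606.80088 CHF
4606.80088 CHF × 1.0124 = 4663.925210912 EUR
4663.925210912 EUR × 1.1482 = 5355.1189271691584 GBP
Net change: 5355.1189271691584 − 5000 = 355.1189271691584 GBP

355.12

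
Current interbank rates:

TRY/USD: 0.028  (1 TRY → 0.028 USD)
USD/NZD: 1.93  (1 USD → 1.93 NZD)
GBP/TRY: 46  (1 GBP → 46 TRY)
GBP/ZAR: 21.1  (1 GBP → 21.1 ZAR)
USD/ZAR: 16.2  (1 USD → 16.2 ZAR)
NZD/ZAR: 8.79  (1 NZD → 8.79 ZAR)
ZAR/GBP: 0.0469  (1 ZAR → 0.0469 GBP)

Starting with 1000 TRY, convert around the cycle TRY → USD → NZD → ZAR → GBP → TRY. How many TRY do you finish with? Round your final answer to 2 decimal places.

1024.79

1000 TRY × 0.028 = 28 USD
28 USD × 1.93 = 54.04 NZD
54.04 NZD × 8.79 = 475.0116 ZAR
475.0116 ZAR × 0.0469 = 22.27804404 GBP
22.27804404 GBP × 46 = 1024.79002584 TRY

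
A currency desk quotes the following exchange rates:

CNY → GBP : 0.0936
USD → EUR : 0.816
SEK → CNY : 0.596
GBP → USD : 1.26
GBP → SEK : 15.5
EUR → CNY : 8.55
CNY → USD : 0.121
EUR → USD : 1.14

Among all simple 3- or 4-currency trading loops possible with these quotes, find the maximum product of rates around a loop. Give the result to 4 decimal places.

GBP→SEK→CNY→GBP: 15.5 × 0.596 × 0.0936 = 0.86468
EUR→CNY→USD→EUR: 8.55 × 0.121 × 0.816 = 0.84419
GBP→USD→EUR→CNY→GBP: 1.26 × 0.816 × 8.55 × 0.0936 = 0.82282
Maximum is GBP→SEK→CNY→GBP at 0.8647; no arbitrage — every cycle loses value.

0.8647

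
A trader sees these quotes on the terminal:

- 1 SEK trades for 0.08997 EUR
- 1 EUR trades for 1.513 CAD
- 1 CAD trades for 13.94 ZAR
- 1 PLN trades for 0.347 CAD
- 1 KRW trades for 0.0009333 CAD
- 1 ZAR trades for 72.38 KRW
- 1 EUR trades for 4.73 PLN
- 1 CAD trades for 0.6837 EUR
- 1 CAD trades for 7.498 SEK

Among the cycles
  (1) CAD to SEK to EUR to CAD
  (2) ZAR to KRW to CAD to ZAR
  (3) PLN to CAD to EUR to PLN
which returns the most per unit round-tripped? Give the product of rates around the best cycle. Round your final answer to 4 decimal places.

(1) 7.498 × 0.08997 × 1.513 = 1.02066
(2) 72.38 × 0.0009333 × 13.94 = 0.94168
(3) 0.347 × 0.6837 × 4.73 = 1.12216
Highest is cycle (3) at 1.1222 (>1, arbitrage).

1.1222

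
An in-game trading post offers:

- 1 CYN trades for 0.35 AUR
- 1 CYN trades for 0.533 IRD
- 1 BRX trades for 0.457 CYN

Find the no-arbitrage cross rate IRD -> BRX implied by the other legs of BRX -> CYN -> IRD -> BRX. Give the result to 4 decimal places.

4.1054

Known legs of the cycle: 0.457 × 0.533 = 0.243581
For no arbitrage the full-cycle product must be 1, so the missing rate is 1 / 0.243581 ≈ 4.105411.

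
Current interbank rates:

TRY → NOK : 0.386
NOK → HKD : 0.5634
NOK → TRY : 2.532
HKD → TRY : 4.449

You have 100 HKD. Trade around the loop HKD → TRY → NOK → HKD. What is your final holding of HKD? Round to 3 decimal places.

100 HKD × 4.449 = 444.9 TRY
444.9 TRY × 0.386 = 171.7314 NOK
171.7314 NOK × 0.5634 = 96.75347076 HKD

96.753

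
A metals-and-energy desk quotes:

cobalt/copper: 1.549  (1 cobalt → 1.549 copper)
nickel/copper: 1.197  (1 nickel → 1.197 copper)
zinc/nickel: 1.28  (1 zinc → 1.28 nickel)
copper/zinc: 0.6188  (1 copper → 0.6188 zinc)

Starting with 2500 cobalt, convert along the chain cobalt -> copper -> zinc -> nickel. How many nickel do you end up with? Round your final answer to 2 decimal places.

2500 cobalt × 1.549 = 3872.5 copper
3872.5 copper × 0.6188 = 2396.303 zinc
2396.303 zinc × 1.28 = 3067.26784 nickel

3067.27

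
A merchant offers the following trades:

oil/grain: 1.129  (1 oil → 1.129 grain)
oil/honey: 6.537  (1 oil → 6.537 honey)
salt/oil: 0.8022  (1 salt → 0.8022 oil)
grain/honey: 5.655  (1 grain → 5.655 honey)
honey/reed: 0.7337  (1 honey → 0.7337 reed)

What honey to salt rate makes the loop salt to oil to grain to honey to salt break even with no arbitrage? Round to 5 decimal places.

Known legs of the cycle: 0.8022 × 1.129 × 5.655 = 5.121641889
For no arbitrage the full-cycle product must be 1, so the missing rate is 1 / 5.121641889 ≈ 0.1952499.

0.19525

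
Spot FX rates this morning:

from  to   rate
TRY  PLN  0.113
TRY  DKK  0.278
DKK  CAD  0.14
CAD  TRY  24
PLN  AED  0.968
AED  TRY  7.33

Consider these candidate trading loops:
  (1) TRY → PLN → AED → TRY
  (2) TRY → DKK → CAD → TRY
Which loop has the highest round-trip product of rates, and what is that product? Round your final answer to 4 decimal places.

0.9341

(1) 0.113 × 0.968 × 7.33 = 0.80178
(2) 0.278 × 0.14 × 24 = 0.93408
Highest is cycle (2) at 0.9341 (≤1, no arbitrage).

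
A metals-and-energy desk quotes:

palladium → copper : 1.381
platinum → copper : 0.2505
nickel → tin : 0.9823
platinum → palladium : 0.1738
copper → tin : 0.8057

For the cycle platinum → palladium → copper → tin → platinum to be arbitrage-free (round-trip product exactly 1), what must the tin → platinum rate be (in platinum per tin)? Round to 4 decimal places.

Known legs of the cycle: 0.1738 × 1.381 × 0.8057 = 0.19338234146
For no arbitrage the full-cycle product must be 1, so the missing rate is 1 / 0.19338234146 ≈ 5.171103.

5.1711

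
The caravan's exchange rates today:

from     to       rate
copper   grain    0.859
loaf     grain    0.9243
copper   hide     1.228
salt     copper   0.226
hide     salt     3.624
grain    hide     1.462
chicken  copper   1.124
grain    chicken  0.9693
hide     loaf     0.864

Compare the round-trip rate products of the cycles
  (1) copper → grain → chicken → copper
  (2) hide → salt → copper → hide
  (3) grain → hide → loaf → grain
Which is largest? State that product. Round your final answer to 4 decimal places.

(1) 0.859 × 0.9693 × 1.124 = 0.93587
(2) 3.624 × 0.226 × 1.228 = 1.00576
(3) 1.462 × 0.864 × 0.9243 = 1.16755
Highest is cycle (3) at 1.1675 (>1, arbitrage).

1.1675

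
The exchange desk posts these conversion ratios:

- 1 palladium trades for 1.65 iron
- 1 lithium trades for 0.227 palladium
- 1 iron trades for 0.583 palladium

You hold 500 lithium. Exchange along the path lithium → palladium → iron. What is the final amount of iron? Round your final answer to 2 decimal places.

187.28

500 lithium × 0.227 = 113.5 palladium
113.5 palladium × 1.65 = 187.275 iron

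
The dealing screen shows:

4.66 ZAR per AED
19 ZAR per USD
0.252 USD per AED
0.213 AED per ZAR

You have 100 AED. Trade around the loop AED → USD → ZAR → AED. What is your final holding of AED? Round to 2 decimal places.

101.98

100 AED × 0.252 = 25.2 USD
25.2 USD × 19 = 478.8 ZAR
478.8 ZAR × 0.213 = 101.9844 AED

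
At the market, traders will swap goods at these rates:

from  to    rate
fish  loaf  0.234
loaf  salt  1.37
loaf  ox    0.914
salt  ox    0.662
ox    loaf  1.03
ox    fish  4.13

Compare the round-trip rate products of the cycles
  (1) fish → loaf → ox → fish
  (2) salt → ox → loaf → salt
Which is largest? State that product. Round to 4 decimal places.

0.9341

(1) 0.234 × 0.914 × 4.13 = 0.88331
(2) 0.662 × 1.03 × 1.37 = 0.93415
Highest is cycle (2) at 0.9341 (≤1, no arbitrage).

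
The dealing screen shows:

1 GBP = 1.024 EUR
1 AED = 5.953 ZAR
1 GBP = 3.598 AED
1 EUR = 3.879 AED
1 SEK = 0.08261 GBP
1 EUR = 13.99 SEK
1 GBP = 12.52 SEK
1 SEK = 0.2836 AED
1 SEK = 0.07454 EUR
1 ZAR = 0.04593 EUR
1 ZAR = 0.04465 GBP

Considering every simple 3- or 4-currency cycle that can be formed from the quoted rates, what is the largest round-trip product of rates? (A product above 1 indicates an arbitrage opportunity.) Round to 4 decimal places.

GBP→EUR→SEK→GBP: 1.024 × 13.99 × 0.08261 = 1.18345
AED→ZAR→EUR→SEK→AED: 5.953 × 0.04593 × 13.99 × 0.2836 = 1.08482
AED→ZAR→EUR→AED: 5.953 × 0.04593 × 3.879 = 1.06060
GBP→EUR→AED→ZAR→GBP: 1.024 × 3.879 × 5.953 × 0.04465 = 1.05579
GBP→AED→ZAR→GBP: 3.598 × 5.953 × 0.04465 = 0.95635
GBP→SEK→AED→ZAR→GBP: 12.52 × 0.2836 × 5.953 × 0.04465 = 0.94377
Maximum is GBP→EUR→SEK→GBP at 1.1835; arbitrage exists.

1.1835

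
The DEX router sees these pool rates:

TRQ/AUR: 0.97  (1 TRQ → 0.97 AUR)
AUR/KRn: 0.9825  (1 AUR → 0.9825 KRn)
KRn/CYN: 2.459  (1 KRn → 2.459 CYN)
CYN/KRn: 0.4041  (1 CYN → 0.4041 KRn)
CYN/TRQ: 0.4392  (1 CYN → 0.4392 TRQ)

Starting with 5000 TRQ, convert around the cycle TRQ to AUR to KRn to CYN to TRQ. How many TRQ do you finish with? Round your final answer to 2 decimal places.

5146.30

5000 TRQ × 0.97 = 4850 AUR
4850 AUR × 0.9825 = 4765.125 KRn
4765.125 KRn × 2.459 = 11717.442375 CYN
11717.442375 CYN × 0.4392 = 5146.3006911 TRQ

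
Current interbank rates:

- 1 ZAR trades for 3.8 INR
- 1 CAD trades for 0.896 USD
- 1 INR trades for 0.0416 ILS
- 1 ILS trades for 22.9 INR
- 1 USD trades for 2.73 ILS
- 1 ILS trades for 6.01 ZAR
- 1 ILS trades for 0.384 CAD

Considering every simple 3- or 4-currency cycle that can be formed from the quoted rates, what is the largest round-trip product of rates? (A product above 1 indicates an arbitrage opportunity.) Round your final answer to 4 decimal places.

ILS→ZAR→INR→ILS: 6.01 × 3.8 × 0.0416 = 0.95006
ILS→CAD→USD→ILS: 0.384 × 0.896 × 2.73 = 0.93929
Maximum is ILS→ZAR→INR→ILS at 0.9501; no arbitrage — every cycle loses value.

0.9501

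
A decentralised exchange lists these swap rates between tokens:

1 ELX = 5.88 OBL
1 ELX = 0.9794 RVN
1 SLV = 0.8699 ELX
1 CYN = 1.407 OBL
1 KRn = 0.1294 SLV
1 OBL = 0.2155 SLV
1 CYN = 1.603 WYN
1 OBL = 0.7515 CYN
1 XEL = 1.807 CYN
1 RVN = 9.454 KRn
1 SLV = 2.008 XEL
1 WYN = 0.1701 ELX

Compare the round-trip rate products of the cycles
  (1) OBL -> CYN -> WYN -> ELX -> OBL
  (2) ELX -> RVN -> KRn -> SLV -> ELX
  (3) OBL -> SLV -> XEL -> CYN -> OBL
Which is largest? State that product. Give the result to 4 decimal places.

1.2049

(1) 0.7515 × 1.603 × 0.1701 × 5.88 = 1.20488
(2) 0.9794 × 9.454 × 0.1294 × 0.8699 = 1.04227
(3) 0.2155 × 2.008 × 1.807 × 1.407 = 1.10018
Highest is cycle (1) at 1.2049 (>1, arbitrage).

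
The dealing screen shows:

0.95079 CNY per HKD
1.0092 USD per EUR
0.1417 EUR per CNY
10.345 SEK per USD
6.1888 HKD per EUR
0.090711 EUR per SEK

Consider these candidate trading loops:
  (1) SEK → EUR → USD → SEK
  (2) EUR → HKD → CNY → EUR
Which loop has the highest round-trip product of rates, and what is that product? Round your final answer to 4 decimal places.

0.9470

(1) 0.090711 × 1.0092 × 10.345 = 0.94704
(2) 6.1888 × 0.95079 × 0.1417 = 0.83380
Highest is cycle (1) at 0.9470 (≤1, no arbitrage).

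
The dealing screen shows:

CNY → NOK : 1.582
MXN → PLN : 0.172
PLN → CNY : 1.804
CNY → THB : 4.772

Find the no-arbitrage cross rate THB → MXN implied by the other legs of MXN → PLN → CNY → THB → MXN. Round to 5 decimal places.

0.67536

Known legs of the cycle: 0.172 × 1.804 × 4.772 = 1.480694336
For no arbitrage the full-cycle product must be 1, so the missing rate is 1 / 1.480694336 ≈ 0.6753588.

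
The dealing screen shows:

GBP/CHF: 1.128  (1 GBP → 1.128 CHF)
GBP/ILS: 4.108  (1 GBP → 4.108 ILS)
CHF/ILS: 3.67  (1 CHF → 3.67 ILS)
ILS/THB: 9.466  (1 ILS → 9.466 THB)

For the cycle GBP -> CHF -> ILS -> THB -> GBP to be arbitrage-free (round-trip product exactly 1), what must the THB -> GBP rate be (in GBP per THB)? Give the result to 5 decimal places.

0.02552

Known legs of the cycle: 1.128 × 3.67 × 9.466 = 39.18696816
For no arbitrage the full-cycle product must be 1, so the missing rate is 1 / 39.18696816 ≈ 0.0255187.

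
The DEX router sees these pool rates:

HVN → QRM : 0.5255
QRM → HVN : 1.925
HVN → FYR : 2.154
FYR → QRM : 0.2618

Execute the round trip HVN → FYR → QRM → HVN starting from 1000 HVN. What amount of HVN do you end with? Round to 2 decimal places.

1085.54

1000 HVN × 2.154 = 2154 FYR
2154 FYR × 0.2618 = 563.9172 QRM
563.9172 QRM × 1.925 = 1085.54061 HVN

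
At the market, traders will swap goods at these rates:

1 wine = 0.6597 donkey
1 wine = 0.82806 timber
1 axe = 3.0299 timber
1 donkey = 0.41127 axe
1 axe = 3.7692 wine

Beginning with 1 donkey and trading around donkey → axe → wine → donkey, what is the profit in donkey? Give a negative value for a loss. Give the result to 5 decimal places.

0.02264

1 donkey × 0.41127 = 0.41127 axe
0.41127 axe × 3.7692 = 1.550158884 wine
1.550158884 wine × 0.6597 = 1.0226398157748 donkey
Net change: 1.0226398157748 − 1 = 0.0226398157748 donkey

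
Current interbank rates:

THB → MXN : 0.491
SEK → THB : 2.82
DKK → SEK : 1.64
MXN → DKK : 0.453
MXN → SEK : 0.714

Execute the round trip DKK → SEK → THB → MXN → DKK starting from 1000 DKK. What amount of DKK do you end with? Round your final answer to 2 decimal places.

1028.66

1000 DKK × 1.64 = 1640 SEK
1640 SEK × 2.82 = 4624.8 THB
4624.8 THB × 0.491 = 2270.7768 MXN
2270.7768 MXN × 0.453 = 1028.6618904 DKK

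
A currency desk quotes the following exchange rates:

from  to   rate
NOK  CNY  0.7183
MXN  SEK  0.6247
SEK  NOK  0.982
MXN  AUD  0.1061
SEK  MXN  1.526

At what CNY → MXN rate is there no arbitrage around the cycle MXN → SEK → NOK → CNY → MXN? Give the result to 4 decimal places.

Known legs of the cycle: 0.6247 × 0.982 × 0.7183 = 0.44064501382
For no arbitrage the full-cycle product must be 1, so the missing rate is 1 / 0.44064501382 ≈ 2.269400.

2.2694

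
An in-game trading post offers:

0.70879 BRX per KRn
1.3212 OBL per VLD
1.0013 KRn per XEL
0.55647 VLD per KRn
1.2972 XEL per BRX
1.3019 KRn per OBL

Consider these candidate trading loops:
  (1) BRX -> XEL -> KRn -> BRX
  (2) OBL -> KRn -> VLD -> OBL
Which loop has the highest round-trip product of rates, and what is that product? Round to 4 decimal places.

0.9572

(1) 1.2972 × 1.0013 × 0.70879 = 0.92064
(2) 1.3019 × 0.55647 × 1.3212 = 0.95717
Highest is cycle (2) at 0.9572 (≤1, no arbitrage).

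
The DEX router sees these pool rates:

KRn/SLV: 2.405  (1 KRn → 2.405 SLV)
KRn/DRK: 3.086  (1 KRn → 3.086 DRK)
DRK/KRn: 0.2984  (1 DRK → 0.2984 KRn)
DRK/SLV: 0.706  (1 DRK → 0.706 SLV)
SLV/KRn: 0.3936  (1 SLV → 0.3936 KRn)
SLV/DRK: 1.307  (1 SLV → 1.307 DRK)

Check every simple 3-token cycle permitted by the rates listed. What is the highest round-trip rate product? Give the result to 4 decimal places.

0.9380

DRK→KRn→SLV→DRK: 0.2984 × 2.405 × 1.307 = 0.93797
DRK→SLV→KRn→DRK: 0.706 × 0.3936 × 3.086 = 0.85754
Maximum is DRK→KRn→SLV→DRK at 0.9380; no arbitrage — every cycle loses value.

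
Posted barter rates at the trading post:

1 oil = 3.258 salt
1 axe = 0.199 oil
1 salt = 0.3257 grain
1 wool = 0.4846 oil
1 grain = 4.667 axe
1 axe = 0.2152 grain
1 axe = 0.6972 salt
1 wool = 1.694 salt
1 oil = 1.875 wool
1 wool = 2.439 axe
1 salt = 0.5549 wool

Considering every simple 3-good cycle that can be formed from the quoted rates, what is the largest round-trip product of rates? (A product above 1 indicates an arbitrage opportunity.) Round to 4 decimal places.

axe→salt→grain→axe: 0.6972 × 0.3257 × 4.667 = 1.05977
axe→salt→wool→axe: 0.6972 × 0.5549 × 2.439 = 0.94359
axe→oil→wool→axe: 0.199 × 1.875 × 2.439 = 0.91005
salt→wool→oil→salt: 0.5549 × 0.4846 × 3.258 = 0.87609
Maximum is axe→salt→grain→axe at 1.0598; arbitrage exists.

1.0598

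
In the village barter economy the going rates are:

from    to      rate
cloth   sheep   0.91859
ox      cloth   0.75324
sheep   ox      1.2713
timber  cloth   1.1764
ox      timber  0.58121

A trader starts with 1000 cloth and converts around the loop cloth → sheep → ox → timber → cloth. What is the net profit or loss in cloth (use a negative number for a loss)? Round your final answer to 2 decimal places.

1000 cloth × 0.91859 = 918.59 sheep
918.59 sheep × 1.2713 = 1167.803467 ox
1167.803467 ox × 0.58121 = 678.73905305507 timber
678.73905305507 timber × 1.1764 = 798.468622013984348 cloth
Net change: 798.468622013984348 − 1000 = -201.531377986015652 cloth

-201.53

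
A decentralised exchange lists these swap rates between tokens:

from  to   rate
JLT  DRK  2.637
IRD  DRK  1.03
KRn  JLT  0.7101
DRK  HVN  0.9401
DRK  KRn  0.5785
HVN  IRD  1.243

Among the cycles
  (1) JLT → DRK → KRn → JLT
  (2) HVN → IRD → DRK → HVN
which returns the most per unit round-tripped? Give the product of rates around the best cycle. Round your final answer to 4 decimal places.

1.2036

(1) 2.637 × 0.5785 × 0.7101 = 1.08326
(2) 1.243 × 1.03 × 0.9401 = 1.20360
Highest is cycle (2) at 1.2036 (>1, arbitrage).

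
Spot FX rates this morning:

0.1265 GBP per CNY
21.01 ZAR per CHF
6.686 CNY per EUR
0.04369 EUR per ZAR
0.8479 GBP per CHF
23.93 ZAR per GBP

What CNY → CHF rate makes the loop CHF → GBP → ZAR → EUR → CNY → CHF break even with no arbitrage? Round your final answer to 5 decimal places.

0.16872

Known legs of the cycle: 0.8479 × 23.93 × 0.04369 × 6.686 = 5.92701124010098
For no arbitrage the full-cycle product must be 1, so the missing rate is 1 / 5.92701124010098 ≈ 0.1687191.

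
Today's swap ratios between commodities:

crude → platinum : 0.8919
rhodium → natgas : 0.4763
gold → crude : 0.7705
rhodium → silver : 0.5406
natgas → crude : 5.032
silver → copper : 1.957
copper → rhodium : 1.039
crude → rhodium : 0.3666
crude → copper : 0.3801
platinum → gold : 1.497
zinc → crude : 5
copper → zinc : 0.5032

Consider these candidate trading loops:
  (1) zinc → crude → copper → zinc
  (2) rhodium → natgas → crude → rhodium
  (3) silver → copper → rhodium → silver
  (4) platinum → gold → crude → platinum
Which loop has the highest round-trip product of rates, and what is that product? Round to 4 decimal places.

1.0992

(1) 5 × 0.3801 × 0.5032 = 0.95633
(2) 0.4763 × 5.032 × 0.3666 = 0.87865
(3) 1.957 × 1.039 × 0.5406 = 1.09921
(4) 1.497 × 0.7705 × 0.8919 = 1.02875
Highest is cycle (3) at 1.0992 (>1, arbitrage).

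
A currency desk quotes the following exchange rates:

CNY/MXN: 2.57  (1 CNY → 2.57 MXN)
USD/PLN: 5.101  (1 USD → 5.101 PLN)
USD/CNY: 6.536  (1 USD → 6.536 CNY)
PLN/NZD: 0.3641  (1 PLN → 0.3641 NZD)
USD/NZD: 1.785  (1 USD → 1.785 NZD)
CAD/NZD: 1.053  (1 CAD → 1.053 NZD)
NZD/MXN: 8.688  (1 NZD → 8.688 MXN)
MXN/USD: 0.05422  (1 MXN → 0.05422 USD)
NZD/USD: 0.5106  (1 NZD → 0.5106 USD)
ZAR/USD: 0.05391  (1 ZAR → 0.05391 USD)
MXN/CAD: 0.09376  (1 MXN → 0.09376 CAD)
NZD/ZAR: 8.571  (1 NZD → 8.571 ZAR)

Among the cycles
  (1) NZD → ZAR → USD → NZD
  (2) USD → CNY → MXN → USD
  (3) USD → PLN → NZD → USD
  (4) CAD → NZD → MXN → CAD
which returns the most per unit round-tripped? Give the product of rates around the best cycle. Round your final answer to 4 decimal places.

0.9483

(1) 8.571 × 0.05391 × 1.785 = 0.82478
(2) 6.536 × 2.57 × 0.05422 = 0.91076
(3) 5.101 × 0.3641 × 0.5106 = 0.94832
(4) 1.053 × 8.688 × 0.09376 = 0.85776
Highest is cycle (3) at 0.9483 (≤1, no arbitrage).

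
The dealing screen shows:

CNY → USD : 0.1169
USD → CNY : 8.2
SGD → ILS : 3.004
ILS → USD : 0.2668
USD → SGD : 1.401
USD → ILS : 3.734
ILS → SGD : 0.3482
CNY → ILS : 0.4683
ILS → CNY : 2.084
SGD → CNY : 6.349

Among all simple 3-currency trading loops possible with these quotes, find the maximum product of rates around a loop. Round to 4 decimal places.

1.1229

SGD→ILS→USD→SGD: 3.004 × 0.2668 × 1.401 = 1.12286
SGD→CNY→USD→SGD: 6.349 × 0.1169 × 1.401 = 1.03982
SGD→CNY→ILS→SGD: 6.349 × 0.4683 × 0.3482 = 1.03528
ILS→USD→CNY→ILS: 0.2668 × 8.2 × 0.4683 = 1.02453
ILS→CNY→USD→ILS: 2.084 × 0.1169 × 3.734 = 0.90968
Maximum is SGD→ILS→USD→SGD at 1.1229; arbitrage exists.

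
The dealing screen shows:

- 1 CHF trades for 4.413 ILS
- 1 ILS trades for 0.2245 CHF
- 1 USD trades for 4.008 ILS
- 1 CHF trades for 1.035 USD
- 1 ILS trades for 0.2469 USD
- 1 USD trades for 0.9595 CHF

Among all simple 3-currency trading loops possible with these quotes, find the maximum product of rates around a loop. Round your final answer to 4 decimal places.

ILS→USD→CHF→ILS: 0.2469 × 0.9595 × 4.413 = 1.04544
ILS→CHF→USD→ILS: 0.2245 × 1.035 × 4.008 = 0.93129
Maximum is ILS→USD→CHF→ILS at 1.0454; arbitrage exists.

1.0454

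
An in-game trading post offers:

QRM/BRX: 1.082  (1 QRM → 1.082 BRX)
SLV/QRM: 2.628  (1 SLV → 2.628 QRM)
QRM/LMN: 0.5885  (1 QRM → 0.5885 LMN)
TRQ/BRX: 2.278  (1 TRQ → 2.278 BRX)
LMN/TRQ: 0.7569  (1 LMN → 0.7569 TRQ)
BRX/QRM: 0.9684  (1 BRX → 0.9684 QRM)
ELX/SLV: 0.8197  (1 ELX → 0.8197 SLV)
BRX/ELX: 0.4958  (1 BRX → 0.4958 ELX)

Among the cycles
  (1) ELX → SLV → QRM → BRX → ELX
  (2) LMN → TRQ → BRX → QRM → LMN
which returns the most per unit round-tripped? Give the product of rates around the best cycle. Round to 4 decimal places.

1.1556

(1) 0.8197 × 2.628 × 1.082 × 0.4958 = 1.15562
(2) 0.7569 × 2.278 × 0.9684 × 0.5885 = 0.98264
Highest is cycle (1) at 1.1556 (>1, arbitrage).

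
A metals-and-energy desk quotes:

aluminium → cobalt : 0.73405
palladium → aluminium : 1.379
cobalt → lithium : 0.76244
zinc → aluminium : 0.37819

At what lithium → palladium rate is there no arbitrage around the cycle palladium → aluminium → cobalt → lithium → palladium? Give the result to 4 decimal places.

Known legs of the cycle: 1.379 × 0.73405 × 0.76244 = 0.771783664078
For no arbitrage the full-cycle product must be 1, so the missing rate is 1 / 0.771783664078 ≈ 1.295700.

1.2957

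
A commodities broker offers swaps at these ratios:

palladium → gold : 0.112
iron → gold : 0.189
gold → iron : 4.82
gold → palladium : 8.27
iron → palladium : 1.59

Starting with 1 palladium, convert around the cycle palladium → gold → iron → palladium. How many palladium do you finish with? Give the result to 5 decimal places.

0.85835

1 palladium × 0.112 = 0.112 gold
0.112 gold × 4.82 = 0.53984 iron
0.53984 iron × 1.59 = 0.8583456 palladium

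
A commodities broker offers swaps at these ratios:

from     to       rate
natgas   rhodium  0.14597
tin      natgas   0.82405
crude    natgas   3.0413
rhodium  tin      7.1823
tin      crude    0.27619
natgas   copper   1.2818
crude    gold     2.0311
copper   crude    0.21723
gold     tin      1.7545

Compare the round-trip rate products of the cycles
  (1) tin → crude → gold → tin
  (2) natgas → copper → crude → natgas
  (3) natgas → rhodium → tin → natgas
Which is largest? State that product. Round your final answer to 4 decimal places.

(1) 0.27619 × 2.0311 × 1.7545 = 0.98422
(2) 1.2818 × 0.21723 × 3.0413 = 0.84684
(3) 0.14597 × 7.1823 × 0.82405 = 0.86393
Highest is cycle (1) at 0.9842 (≤1, no arbitrage).

0.9842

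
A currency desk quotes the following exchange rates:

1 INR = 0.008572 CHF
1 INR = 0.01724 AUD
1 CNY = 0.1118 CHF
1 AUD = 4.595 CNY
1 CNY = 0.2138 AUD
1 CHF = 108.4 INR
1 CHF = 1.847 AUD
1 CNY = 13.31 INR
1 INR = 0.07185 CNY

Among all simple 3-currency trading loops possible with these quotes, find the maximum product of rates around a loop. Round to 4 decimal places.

CNY→INR→AUD→CNY: 13.31 × 0.01724 × 4.595 = 1.05439
CNY→CHF→AUD→CNY: 0.1118 × 1.847 × 4.595 = 0.94884
CNY→CHF→INR→CNY: 0.1118 × 108.4 × 0.07185 = 0.87076
Maximum is CNY→INR→AUD→CNY at 1.0544; arbitrage exists.

1.0544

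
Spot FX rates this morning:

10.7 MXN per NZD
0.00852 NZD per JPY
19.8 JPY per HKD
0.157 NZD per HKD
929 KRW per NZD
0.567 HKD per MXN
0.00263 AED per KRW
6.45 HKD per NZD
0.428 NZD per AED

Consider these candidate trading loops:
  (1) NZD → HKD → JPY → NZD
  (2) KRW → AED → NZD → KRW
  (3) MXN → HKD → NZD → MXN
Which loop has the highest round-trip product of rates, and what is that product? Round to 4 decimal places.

1.0881

(1) 6.45 × 19.8 × 0.00852 = 1.08809
(2) 0.00263 × 0.428 × 929 = 1.04572
(3) 0.567 × 0.157 × 10.7 = 0.95250
Highest is cycle (1) at 1.0881 (>1, arbitrage).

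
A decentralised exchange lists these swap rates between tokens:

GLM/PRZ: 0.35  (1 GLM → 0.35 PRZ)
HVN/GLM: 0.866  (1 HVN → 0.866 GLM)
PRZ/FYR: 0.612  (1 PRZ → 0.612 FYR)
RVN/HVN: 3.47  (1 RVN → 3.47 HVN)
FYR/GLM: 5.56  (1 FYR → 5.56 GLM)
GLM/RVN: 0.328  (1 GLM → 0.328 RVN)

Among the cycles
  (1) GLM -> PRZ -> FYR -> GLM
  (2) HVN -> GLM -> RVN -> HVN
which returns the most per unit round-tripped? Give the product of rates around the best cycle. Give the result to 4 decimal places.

(1) 0.35 × 0.612 × 5.56 = 1.19095
(2) 0.866 × 0.328 × 3.47 = 0.98565
Highest is cycle (1) at 1.1910 (>1, arbitrage).

1.1910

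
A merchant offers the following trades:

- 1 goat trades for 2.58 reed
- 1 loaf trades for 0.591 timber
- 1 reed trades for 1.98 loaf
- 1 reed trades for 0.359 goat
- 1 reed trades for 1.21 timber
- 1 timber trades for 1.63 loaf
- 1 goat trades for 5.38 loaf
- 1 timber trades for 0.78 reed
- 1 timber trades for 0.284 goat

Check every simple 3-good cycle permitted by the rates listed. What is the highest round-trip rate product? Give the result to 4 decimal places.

loaf→timber→reed→loaf: 0.591 × 0.78 × 1.98 = 0.91274
loaf→timber→goat→loaf: 0.591 × 0.284 × 5.38 = 0.90300
reed→timber→goat→reed: 1.21 × 0.284 × 2.58 = 0.88659
Maximum is loaf→timber→reed→loaf at 0.9127; no arbitrage — every cycle loses value.

0.9127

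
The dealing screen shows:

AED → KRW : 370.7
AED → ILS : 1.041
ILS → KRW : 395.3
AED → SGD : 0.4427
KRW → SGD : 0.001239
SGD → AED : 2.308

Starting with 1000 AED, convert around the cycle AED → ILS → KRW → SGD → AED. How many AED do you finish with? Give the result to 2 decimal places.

1000 AED × 1.041 = 1041 ILS
1041 ILS × 395.3 = 411507.3 KRW
411507.3 KRW × 0.001239 = 509.8575447 SGD
509.8575447 SGD × 2.308 = 1176.7512131676 AED

1176.75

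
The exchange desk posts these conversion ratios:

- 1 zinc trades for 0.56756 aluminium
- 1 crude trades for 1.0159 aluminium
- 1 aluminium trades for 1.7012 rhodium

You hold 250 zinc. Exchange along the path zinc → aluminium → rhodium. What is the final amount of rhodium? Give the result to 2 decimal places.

241.38

250 zinc × 0.56756 = 141.89 aluminium
141.89 aluminium × 1.7012 = 241.383268 rhodium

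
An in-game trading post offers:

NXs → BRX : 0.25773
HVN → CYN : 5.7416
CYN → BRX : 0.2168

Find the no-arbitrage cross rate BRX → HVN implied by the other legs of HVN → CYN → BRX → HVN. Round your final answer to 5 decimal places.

0.80336

Known legs of the cycle: 5.7416 × 0.2168 = 1.24477888
For no arbitrage the full-cycle product must be 1, so the missing rate is 1 / 1.24477888 ≈ 0.8033555.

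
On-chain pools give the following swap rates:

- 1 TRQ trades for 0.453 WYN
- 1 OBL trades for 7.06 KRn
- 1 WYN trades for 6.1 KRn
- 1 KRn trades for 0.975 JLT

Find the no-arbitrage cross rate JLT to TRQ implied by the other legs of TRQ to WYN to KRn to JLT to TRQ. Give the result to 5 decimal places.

0.37117

Known legs of the cycle: 0.453 × 6.1 × 0.975 = 2.6942175
For no arbitrage the full-cycle product must be 1, so the missing rate is 1 / 2.6942175 ≈ 0.3711653.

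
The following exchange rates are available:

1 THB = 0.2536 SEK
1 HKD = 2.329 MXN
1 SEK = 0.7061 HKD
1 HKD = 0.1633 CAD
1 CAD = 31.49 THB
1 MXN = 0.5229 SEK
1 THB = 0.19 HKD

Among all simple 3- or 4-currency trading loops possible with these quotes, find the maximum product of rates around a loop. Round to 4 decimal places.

0.9770

HKD→CAD→THB→HKD: 0.1633 × 31.49 × 0.19 = 0.97704
HKD→CAD→THB→SEK→HKD: 0.1633 × 31.49 × 0.2536 × 0.7061 = 0.92082
HKD→MXN→SEK→HKD: 2.329 × 0.5229 × 0.7061 = 0.85991
Maximum is HKD→CAD→THB→HKD at 0.9770; no arbitrage — every cycle loses value.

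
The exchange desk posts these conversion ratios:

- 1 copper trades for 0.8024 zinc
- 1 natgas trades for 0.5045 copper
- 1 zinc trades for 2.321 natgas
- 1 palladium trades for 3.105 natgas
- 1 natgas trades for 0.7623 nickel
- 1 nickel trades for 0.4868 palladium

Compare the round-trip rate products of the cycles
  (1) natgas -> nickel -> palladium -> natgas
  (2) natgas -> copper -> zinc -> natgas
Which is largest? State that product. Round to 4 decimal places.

1.1522

(1) 0.7623 × 0.4868 × 3.105 = 1.15223
(2) 0.5045 × 0.8024 × 2.321 = 0.93957
Highest is cycle (1) at 1.1522 (>1, arbitrage).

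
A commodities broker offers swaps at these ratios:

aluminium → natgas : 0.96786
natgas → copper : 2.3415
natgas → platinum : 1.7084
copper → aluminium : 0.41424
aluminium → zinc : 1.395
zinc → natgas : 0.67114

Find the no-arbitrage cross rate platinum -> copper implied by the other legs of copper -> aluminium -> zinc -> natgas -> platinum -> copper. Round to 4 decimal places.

1.5093

Known legs of the cycle: 0.41424 × 1.395 × 0.67114 × 1.7084 = 0.6625656659101248
For no arbitrage the full-cycle product must be 1, so the missing rate is 1 / 0.6625656659101248 ≈ 1.509284.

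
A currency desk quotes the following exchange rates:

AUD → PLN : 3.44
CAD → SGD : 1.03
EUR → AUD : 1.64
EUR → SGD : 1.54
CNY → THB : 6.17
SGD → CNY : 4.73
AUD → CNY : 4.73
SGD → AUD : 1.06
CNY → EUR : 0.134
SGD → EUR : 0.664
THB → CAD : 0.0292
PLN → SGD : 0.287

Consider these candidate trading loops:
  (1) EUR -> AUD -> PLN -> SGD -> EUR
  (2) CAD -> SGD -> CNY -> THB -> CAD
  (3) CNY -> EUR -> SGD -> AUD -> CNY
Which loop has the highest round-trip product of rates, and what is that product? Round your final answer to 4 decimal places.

1.0751

(1) 1.64 × 3.44 × 0.287 × 0.664 = 1.07511
(2) 1.03 × 4.73 × 6.17 × 0.0292 = 0.87774
(3) 0.134 × 1.54 × 1.06 × 4.73 = 1.03465
Highest is cycle (1) at 1.0751 (>1, arbitrage).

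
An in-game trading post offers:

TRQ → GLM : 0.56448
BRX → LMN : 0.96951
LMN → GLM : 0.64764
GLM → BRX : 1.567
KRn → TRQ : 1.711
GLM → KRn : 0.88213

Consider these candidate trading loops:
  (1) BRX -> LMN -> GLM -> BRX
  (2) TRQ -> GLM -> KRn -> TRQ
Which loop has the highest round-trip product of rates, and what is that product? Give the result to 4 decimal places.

(1) 0.96951 × 0.64764 × 1.567 = 0.98391
(2) 0.56448 × 0.88213 × 1.711 = 0.85198
Highest is cycle (1) at 0.9839 (≤1, no arbitrage).

0.9839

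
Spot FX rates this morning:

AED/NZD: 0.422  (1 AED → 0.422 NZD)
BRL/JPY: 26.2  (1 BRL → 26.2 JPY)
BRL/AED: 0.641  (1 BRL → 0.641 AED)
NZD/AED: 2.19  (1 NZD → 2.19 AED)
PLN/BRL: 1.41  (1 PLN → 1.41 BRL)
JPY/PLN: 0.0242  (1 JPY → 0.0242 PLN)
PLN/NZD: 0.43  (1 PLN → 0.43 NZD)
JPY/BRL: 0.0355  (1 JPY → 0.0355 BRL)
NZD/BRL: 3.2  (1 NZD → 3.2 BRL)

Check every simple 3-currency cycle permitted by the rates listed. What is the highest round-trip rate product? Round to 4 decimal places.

PLN→BRL→JPY→PLN: 1.41 × 26.2 × 0.0242 = 0.89400
NZD→BRL→AED→NZD: 3.2 × 0.641 × 0.422 = 0.86561
Maximum is PLN→BRL→JPY→PLN at 0.8940; no arbitrage — every cycle loses value.

0.8940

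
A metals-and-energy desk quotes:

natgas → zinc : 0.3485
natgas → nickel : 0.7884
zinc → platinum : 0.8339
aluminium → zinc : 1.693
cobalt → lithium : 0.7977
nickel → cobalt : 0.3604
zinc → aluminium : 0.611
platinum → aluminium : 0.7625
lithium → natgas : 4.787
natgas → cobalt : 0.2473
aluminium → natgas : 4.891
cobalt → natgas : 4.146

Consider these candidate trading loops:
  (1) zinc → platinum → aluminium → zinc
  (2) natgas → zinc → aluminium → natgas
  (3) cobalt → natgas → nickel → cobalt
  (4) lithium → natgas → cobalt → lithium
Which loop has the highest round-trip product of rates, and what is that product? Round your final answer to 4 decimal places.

1.1780

(1) 0.8339 × 0.7625 × 1.693 = 1.07649
(2) 0.3485 × 0.611 × 4.891 = 1.04146
(3) 4.146 × 0.7884 × 0.3604 = 1.17804
(4) 4.787 × 0.2473 × 0.7977 = 0.94434
Highest is cycle (3) at 1.1780 (>1, arbitrage).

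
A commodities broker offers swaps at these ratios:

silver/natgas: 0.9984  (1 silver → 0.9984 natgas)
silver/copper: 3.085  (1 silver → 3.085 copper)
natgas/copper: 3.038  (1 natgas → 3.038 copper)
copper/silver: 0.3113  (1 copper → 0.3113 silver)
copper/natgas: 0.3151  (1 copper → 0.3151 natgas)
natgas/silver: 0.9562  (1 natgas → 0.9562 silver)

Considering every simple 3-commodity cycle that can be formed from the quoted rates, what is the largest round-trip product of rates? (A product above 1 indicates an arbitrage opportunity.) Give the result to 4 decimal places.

silver→natgas→copper→silver: 0.9984 × 3.038 × 0.3113 = 0.94422
silver→copper→natgas→silver: 3.085 × 0.3151 × 0.9562 = 0.92951
Maximum is silver→natgas→copper→silver at 0.9442; no arbitrage — every cycle loses value.

0.9442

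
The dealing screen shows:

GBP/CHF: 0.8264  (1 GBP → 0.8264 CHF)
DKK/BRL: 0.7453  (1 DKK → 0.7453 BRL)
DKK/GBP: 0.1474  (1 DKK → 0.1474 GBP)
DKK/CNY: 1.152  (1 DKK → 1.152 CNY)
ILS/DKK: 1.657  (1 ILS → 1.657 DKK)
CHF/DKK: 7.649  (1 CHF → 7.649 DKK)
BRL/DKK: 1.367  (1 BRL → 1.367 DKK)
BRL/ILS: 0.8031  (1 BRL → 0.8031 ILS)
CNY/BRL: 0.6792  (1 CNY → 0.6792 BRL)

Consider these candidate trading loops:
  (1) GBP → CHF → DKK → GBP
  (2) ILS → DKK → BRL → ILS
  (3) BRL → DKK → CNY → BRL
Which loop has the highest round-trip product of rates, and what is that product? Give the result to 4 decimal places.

1.0696

(1) 0.8264 × 7.649 × 0.1474 = 0.93174
(2) 1.657 × 0.7453 × 0.8031 = 0.99180
(3) 1.367 × 1.152 × 0.6792 = 1.06959
Highest is cycle (3) at 1.0696 (>1, arbitrage).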